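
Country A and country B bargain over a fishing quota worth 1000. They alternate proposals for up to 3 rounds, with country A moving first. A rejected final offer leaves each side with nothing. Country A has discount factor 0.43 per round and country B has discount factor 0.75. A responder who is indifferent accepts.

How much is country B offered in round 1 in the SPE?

427.5

Work backward from the last round.
Round 3 (country A proposes): country B will accept anything ≥ 0, so country A offers 0 and keeps 1000.
Round 2 (country B proposes): country A can get 1000 next round, worth 0.43 × 1000 = 430 now, so country B offers 430, keeping 570.
Round 1 (country A proposes): country B can get 570 next round, worth 0.75 × 570 = 427.5 now. Country A offers 427.5 and keeps 1000 − 427.5 = 572.5.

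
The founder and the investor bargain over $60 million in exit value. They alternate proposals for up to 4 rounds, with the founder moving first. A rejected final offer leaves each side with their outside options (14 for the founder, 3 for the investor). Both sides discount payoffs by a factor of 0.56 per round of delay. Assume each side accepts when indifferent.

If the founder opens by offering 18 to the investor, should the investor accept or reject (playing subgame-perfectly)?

Work out the investor's continuation value if the offer is rejected.
Round 4 (the investor proposes): the founder gets 14 if talks fail, so the investor offers 14 and keeps 46.
Round 3 (the founder proposes): the investor can get 46 next round, worth 0.56 × 46 = 25.76 now; the founder offers that and keeps 34.24.
Round 2 (the investor proposes): the founder can get 34.24 next round, worth 0.56 × 34.24 = 19.1744 now, so the investor offers 19.1744, keeping 40.8256.
So by rejecting in round 1, the investor gets 40.8256 next round, worth 0.56 × 40.8256 = 22.862336 now.
Offer 18 < 22.862336, so the investor rejects.

Reject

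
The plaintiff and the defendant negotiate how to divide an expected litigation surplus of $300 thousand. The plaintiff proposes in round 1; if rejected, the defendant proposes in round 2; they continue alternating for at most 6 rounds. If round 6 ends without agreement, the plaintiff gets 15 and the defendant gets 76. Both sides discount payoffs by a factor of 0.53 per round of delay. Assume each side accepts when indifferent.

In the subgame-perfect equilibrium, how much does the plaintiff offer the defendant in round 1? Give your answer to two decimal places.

Round 6 (the defendant proposes): the plaintiff gets 15 if talks fail, so the defendant offers 15 and keeps 285.
Round 5 (the plaintiff proposes): the defendant can get 285 next round, worth 0.53 × 285 = 151.05 now. The plaintiff offers 151.05 and keeps 300 − 151.05 = 148.95.
Round 4 (the defendant proposes): the plaintiff can get 148.95 next round, worth 0.53 × 148.95 = 78.9435 now, so the defendant offers 78.9435, keeping 221.0565.
Round 3 (the plaintiff proposes): the defendant can get 221.0565 next round, worth 0.53 × 221.0565 = 117.159945 now; the plaintiff offers that and keeps 182.840055.
Round 2 (the defendant proposes): the plaintiff can get 182.840055 next round, worth 0.53 × 182.840055 = 96.90522915 now, so the defendant offers 96.90522915, keeping 203.09477085.
Round 1 (the plaintiff proposes): the defendant can get 203.09477085 next round, worth 0.53 × 203.09477085 = 107.6402285505 now, so the plaintiff offers 107.6402285505, keeping 192.3597714495.

107.64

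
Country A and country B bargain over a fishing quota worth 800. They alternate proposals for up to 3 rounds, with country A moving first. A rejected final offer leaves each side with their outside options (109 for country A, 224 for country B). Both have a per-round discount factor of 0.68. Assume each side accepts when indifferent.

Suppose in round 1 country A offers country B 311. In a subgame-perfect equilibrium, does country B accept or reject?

Round 3 (country A proposes): country B gets 224 if talks fail, so country A offers 224 and keeps 576.
Round 2 (country B proposes): country A can get 576 next round, worth 0.68 × 576 = 391.68 now. Country B offers 391.68 and keeps 800 − 391.68 = 408.32.
So by rejecting in round 1, country B gets 408.32 next round, worth 0.68 × 408.32 = 277.6576 now.
Offer 311 ≥ 277.6576, so country B accepts.

Accept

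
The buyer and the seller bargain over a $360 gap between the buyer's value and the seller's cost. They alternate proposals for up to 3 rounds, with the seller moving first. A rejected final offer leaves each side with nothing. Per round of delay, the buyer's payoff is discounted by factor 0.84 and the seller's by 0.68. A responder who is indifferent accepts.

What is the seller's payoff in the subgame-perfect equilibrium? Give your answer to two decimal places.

Round 3 (the seller proposes): the buyer will accept anything ≥ 0, so the seller offers 0 and keeps 360.
Round 2 (the buyer proposes): the seller can get 360 next round, worth 0.68 × 360 = 244.8 now, so the buyer offers 244.8, keeping 115.2.
Round 1 (the seller proposes): the buyer can get 115.2 next round, worth 0.84 × 115.2 = 96.768 now, so the seller offers 96.768, keeping 263.232.

263.23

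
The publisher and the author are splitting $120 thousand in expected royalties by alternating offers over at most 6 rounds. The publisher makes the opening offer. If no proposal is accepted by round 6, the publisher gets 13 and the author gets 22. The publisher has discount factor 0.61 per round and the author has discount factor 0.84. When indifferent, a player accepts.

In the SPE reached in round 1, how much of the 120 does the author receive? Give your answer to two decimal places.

Solve by backward induction from round 6.
Round 6 (the author proposes): the publisher gets 13 if talks fail, so the author offers 13 and keeps 107.
Round 5 (the publisher proposes): the author can get 107 next round, worth 0.84 × 107 = 89.88 now; the publisher offers that and keeps 30.12.
Round 4 (the author proposes): the publisher can get 30.12 next round, worth 0.61 × 30.12 = 18.3732 now. The author offers 18.3732 and keeps 120 − 18.3732 = 101.6268.
Round 3 (the publisher proposes): the author can get 101.6268 next round, worth 0.84 × 101.6268 = 85.366512 now, so the publisher offers 85.366512, keeping 34.633488.
Round 2 (the author proposes): the publisher can get 34.633488 next round, worth 0.61 × 34.633488 = 21.12642768 now, so the author offers 21.12642768, keeping 98.87357232.
Round 1 (the publisher proposes): the author can get 98.87357232 next round, worth 0.84 × 98.87357232 = 83.0538007488 now, so the publisher offers 83.0538007488, keeping 36.9461992512.

83.05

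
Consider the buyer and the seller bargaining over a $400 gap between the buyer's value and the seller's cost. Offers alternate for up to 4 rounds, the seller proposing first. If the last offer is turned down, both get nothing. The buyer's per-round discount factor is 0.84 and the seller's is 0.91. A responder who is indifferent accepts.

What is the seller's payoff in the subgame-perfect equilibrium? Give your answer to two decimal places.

Round 4 (the buyer proposes): rejection yields 0 for the seller; the buyer offers 0 and keeps 400.
Round 3 (the seller proposes): the buyer can get 400 next round, worth 0.84 × 400 = 336 now, so the seller offers 336, keeping 64.
Round 2 (the buyer proposes): the seller can get 64 next round, worth 0.91 × 64 = 58.24 now, so the buyer offers 58.24, keeping 341.76.
Round 1 (the seller proposes): the buyer can get 341.76 next round, worth 0.84 × 341.76 = 287.0784 now; the seller offers that and keeps 112.9216.

112.92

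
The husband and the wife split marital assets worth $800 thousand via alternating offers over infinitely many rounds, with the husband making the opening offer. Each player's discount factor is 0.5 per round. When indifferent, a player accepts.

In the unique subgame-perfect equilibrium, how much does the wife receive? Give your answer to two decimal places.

266.67

When the husband proposes, the wife accepts any offer worth at least 0.5 times what the wife would get by proposing next round; and vice versa.
This gives x = 800 − 0.5y and y = 800 − 0.5x, where x and y are each side's share when it proposes.
Hence (1 − 0.5·0.5)x = 800(1 − 0.5), i.e. 0.75·x = 400.
x ≈ 533.3333; the wife's share is 800 − x ≈ 266.6667.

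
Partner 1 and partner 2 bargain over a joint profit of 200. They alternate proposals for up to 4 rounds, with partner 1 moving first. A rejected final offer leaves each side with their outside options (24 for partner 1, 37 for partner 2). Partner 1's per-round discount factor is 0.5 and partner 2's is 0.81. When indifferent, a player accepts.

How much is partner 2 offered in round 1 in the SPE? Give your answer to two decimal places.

138.74

Round 4 (partner 2 proposes): partner 1 gets 24 if talks fail, so partner 2 offers 24 and keeps 176.
Round 3 (partner 1 proposes): partner 2 can get 176 next round, worth 0.81 × 176 = 142.56 now. Partner 1 offers 142.56 and keeps 200 − 142.56 = 57.44.
Round 2 (partner 2 proposes): partner 1 can get 57.44 next round, worth 0.5 × 57.44 = 28.72 now. Partner 2 offers 28.72 and keeps 200 − 28.72 = 171.28.
Round 1 (partner 1 proposes): partner 2 can get 171.28 next round, worth 0.81 × 171.28 = 138.7368 now, so partner 1 offers 138.7368, keeping 61.2632.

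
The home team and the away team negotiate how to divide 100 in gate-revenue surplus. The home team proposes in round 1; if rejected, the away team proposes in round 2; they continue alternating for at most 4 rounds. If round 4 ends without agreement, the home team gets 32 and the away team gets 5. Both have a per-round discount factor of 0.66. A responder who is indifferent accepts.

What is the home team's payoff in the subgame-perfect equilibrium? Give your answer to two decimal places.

58.01

Round 4 (the away team proposes): the home team gets 32 if talks fail, so the away team offers 32 and keeps 68.
Round 3 (the home team proposes): the away team can get 68 next round, worth 0.66 × 68 = 44.88 now, so the home team offers 44.88, keeping 55.12.
Round 2 (the away team proposes): the home team can get 55.12 next round, worth 0.66 × 55.12 = 36.3792 now; the away team offers that and keeps 63.6208.
Round 1 (the home team proposes): the away team can get 63.6208 next round, worth 0.66 × 63.6208 = 41.989728 now; the home team offers that and keeps 58.010272.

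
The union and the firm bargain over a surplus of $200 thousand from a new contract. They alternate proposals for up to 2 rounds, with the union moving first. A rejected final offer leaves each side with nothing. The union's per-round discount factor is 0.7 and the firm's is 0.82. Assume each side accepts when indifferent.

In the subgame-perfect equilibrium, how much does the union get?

36

Round 2 (the firm proposes): rejection yields 0 for the union; the firm offers 0 and keeps 200.
Round 1 (the union proposes): the firm can get 200 next round, worth 0.82 × 200 = 164 now, so the union offers 164, keeping 36.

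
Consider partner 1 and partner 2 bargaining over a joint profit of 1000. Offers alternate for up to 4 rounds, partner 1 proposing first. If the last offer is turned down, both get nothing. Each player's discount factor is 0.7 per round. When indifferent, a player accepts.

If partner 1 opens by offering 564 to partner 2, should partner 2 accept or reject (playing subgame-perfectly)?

Round 4 (partner 2 proposes): rejection yields 0 for partner 1; partner 2 offers 0 and keeps 1000.
Round 3 (partner 1 proposes): partner 2 can get 1000 next round, worth 0.7 × 1000 = 700 now, so partner 1 offers 700, keeping 300.
Round 2 (partner 2 proposes): partner 1 can get 300 next round, worth 0.7 × 300 = 210 now, so partner 2 offers 210, keeping 790.
So by rejecting in round 1, partner 2 gets 790 next round, worth 0.7 × 790 = 553 now.
Offer 564 ≥ 553, so partner 2 accepts.

Accept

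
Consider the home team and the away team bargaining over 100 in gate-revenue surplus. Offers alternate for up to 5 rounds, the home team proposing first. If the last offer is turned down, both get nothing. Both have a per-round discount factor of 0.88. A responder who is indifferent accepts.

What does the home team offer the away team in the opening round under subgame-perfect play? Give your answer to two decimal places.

Round 5 (the home team proposes): the away team will accept anything ≥ 0, so the home team offers 0 and keeps 100.
Round 4 (the away team proposes): the home team can get 100 next round, worth 0.88 × 100 = 88 now; the away team offers that and keeps 12.
Round 3 (the home team proposes): the away team can get 12 next round, worth 0.88 × 12 = 10.56 now, so the home team offers 10.56, keeping 89.44.
Round 2 (the away team proposes): the home team can get 89.44 next round, worth 0.88 × 89.44 = 78.7072 now, so the away team offers 78.7072, keeping 21.2928.
Round 1 (the home team proposes): the away team can get 21.2928 next round, worth 0.88 × 21.2928 = 18.737664 now; the home team offers that and keeps 81.262336.

18.74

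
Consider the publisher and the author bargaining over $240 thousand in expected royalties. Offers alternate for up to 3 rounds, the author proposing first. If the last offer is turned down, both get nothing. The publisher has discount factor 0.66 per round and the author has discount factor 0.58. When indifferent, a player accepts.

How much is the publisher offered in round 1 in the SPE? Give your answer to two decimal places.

Round 3 (the author proposes): the publisher will accept anything ≥ 0, so the author offers 0 and keeps 240.
Round 2 (the publisher proposes): the author can get 240 next round, worth 0.58 × 240 = 139.2 now; the publisher offers that and keeps 100.8.
Round 1 (the author proposes): the publisher can get 100.8 next round, worth 0.66 × 100.8 = 66.528 now. The author offers 66.528 and keeps 240 − 66.528 = 173.472.

66.53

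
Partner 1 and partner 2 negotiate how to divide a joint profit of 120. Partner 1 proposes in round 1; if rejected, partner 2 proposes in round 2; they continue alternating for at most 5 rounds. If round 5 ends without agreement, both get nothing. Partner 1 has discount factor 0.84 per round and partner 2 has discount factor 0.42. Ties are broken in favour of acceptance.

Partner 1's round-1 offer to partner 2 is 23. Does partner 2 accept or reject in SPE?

Accept

Round 5 (partner 1 proposes): rejection yields 0 for partner 2; partner 1 offers 0 and keeps 120.
Round 4 (partner 2 proposes): partner 1 can get 120 next round, worth 0.84 × 120 = 100.8 now. Partner 2 offers 100.8 and keeps 120 − 100.8 = 19.2.
Round 3 (partner 1 proposes): partner 2 can get 19.2 next round, worth 0.42 × 19.2 = 8.064 now. Partner 1 offers 8.064 and keeps 120 − 8.064 = 111.936.
Round 2 (partner 2 proposes): partner 1 can get 111.936 next round, worth 0.84 × 111.936 = 94.02624 now, so partner 2 offers 94.02624, keeping 25.97376.
So by rejecting in round 1, partner 2 gets 25.97376 next round, worth 0.42 × 25.97376 = 10.9089792 now.
Offer 23 ≥ 10.9089792, so partner 2 accepts.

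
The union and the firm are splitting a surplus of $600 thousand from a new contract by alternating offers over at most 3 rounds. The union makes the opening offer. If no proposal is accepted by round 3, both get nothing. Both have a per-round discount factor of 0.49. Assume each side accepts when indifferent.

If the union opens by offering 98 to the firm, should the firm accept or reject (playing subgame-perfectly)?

Work out the firm's continuation value if the offer is rejected.
Round 3 (the union proposes): rejection yields 0 for the firm; the union offers 0 and keeps 600.
Round 2 (the firm proposes): the union can get 600 next round, worth 0.49 × 600 = 294 now. The firm offers 294 and keeps 600 − 294 = 306.
So by rejecting in round 1, the firm gets 306 next round, worth 0.49 × 306 = 149.94 now.
Offer 98 < 149.94, so the firm rejects.

Reject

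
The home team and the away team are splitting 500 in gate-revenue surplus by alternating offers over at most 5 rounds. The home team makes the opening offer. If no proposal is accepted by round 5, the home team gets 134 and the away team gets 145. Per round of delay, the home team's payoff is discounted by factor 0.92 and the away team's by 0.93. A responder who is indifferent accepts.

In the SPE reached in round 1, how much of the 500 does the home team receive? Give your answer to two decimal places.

324.82

Round 5 (the home team proposes): the away team gets 145 if talks fail, so the home team offers 145 and keeps 355.
Round 4 (the away team proposes): the home team can get 355 next round, worth 0.92 × 355 = 326.6 now; the away team offers that and keeps 173.4.
Round 3 (the home team proposes): the away team can get 173.4 next round, worth 0.93 × 173.4 = 161.262 now; the home team offers that and keeps 338.738.
Round 2 (the away team proposes): the home team can get 338.738 next round, worth 0.92 × 338.738 = 311.63896 now, so the away team offers 311.63896, keeping 188.36104.
Round 1 (the home team proposes): the away team can get 188.36104 next round, worth 0.93 × 188.36104 = 175.1757672 now, so the home team offers 175.1757672, keeping 324.8242328.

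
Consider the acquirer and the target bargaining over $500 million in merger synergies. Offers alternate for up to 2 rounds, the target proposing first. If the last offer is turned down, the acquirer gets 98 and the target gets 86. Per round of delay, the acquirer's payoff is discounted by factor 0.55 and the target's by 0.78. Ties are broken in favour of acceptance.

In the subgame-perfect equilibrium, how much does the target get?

272.3

Round 2 (the acquirer proposes): the target gets 86 if talks fail, so the acquirer offers 86 and keeps 414.
Round 1 (the target proposes): the acquirer can get 414 next round, worth 0.55 × 414 = 227.7 now, so the target offers 227.7, keeping 272.3.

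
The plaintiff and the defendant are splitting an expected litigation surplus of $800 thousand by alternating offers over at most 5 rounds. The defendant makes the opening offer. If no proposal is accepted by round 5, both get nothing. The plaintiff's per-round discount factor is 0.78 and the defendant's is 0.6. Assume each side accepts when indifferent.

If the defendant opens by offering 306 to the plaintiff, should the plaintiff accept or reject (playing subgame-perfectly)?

Reject

Work out the plaintiff's continuation value if the offer is rejected.
Round 5 (the defendant proposes): the plaintiff will accept anything ≥ 0, so the defendant offers 0 and keeps 800.
Round 4 (the plaintiff proposes): the defendant can get 800 next round, worth 0.6 × 800 = 480 now. The plaintiff offers 480 and keeps 800 − 480 = 320.
Round 3 (the defendant proposes): the plaintiff can get 320 next round, worth 0.78 × 320 = 249.6 now. The defendant offers 249.6 and keeps 800 − 249.6 = 550.4.
Round 2 (the plaintiff proposes): the defendant can get 550.4 next round, worth 0.6 × 550.4 = 330.24 now. The plaintiff offers 330.24 and keeps 800 − 330.24 = 469.76.
So by rejecting in round 1, the plaintiff gets 469.76 next round, worth 0.78 × 469.76 = 366.4128 now.
Offer 306 < 366.4128, so the plaintiff rejects.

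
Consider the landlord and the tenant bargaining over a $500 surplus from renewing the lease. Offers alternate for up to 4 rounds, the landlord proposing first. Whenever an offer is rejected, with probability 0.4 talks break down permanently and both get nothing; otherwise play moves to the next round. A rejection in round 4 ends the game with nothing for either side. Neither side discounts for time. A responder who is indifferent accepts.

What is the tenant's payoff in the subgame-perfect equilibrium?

228

By backward induction:
Round 4 (the tenant proposes): rejection yields 0 for the landlord; the tenant offers 0 and keeps 500.
Round 3 (the landlord proposes): rejecting gives the tenant an expected 0.6 × 500 = 300, so the landlord offers 300, keeping 200.
Round 2 (the tenant proposes): rejecting gives the landlord an expected 0.6 × 200 = 120. The tenant offers 120 and keeps 500 − 120 = 380.
Round 1 (the landlord proposes): rejecting gives the tenant an expected 0.6 × 380 = 228. The landlord offers 228 and keeps 500 − 228 = 272.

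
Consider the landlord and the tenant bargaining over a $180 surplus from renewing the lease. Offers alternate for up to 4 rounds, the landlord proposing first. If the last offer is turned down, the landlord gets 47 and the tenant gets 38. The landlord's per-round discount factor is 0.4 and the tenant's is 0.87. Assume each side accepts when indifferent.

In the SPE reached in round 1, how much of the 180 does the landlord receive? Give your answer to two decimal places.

45.77

Round 4 (the tenant proposes): the landlord gets 47 if talks fail, so the tenant offers 47 and keeps 133.
Round 3 (the landlord proposes): the tenant can get 133 next round, worth 0.87 × 133 = 115.71 now; the landlord offers that and keeps 64.29.
Round 2 (the tenant proposes): the landlord can get 64.29 next round, worth 0.4 × 64.29 = 25.716 now. The tenant offers 25.716 and keeps 180 − 25.716 = 154.284.
Round 1 (the landlord proposes): the tenant can get 154.284 next round, worth 0.87 × 154.284 = 134.22708 now; the landlord offers that and keeps 45.77292.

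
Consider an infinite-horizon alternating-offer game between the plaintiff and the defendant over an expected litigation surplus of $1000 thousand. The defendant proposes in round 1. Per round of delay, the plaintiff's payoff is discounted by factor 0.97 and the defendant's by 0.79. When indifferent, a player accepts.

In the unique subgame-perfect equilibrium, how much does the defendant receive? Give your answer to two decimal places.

When the defendant proposes, the plaintiff accepts any offer worth at least 0.97 times what the plaintiff would get by proposing next round; and vice versa.
This gives x = 1000 − 0.97y and y = 1000 − 0.79x, where x and y are each side's share when it proposes.
Hence (1 − 0.97·0.79)x = 1000(1 − 0.97), i.e. 0.2337·x = 30.
x ≈ 128.3697; the plaintiff's share is 1000 − x ≈ 871.6303.

128.37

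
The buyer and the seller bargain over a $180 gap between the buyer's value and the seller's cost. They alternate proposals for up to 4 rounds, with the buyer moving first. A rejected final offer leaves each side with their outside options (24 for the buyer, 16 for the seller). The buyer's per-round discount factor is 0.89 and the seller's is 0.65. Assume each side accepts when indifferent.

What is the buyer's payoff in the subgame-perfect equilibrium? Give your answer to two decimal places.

108.47

By backward induction:
Round 4 (the seller proposes): the buyer gets 24 if talks fail, so the seller offers 24 and keeps 156.
Round 3 (the buyer proposes): the seller can get 156 next round, worth 0.65 × 156 = 101.4 now, so the buyer offers 101.4, keeping 78.6.
Round 2 (the seller proposes): the buyer can get 78.6 next round, worth 0.89 × 78.6 = 69.954 now; the seller offers that and keeps 110.046.
Round 1 (the buyer proposes): the seller can get 110.046 next round, worth 0.65 × 110.046 = 71.5299 now. The buyer offers 71.5299 and keeps 180 − 71.5299 = 108.4701.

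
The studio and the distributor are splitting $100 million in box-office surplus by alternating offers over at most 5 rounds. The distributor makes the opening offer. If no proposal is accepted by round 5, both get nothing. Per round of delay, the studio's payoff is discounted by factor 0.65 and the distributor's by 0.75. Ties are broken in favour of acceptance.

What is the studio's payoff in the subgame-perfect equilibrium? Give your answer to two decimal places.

24.17

Solve by backward induction from round 5.
Round 5 (the distributor proposes): rejection yields 0 for the studio; the distributor offers 0 and keeps 100.
Round 4 (the studio proposes): the distributor can get 100 next round, worth 0.75 × 100 = 75 now, so the studio offers 75, keeping 25.
Round 3 (the distributor proposes): the studio can get 25 next round, worth 0.65 × 25 = 16.25 now, so the distributor offers 16.25, keeping 83.75.
Round 2 (the studio proposes): the distributor can get 83.75 next round, worth 0.75 × 83.75 = 62.8125 now. The studio offers 62.8125 and keeps 100 − 62.8125 = 37.1875.
Round 1 (the distributor proposes): the studio can get 37.1875 next round, worth 0.65 × 37.1875 = 24.171875 now. The distributor offers 24.171875 and keeps 100 − 24.171875 = 75.828125.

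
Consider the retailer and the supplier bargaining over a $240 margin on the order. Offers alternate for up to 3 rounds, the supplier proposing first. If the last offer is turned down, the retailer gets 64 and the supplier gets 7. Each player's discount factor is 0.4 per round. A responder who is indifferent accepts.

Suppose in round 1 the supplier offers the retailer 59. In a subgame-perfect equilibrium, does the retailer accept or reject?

Work out the retailer's continuation value if the offer is rejected.
Round 3 (the supplier proposes): the retailer gets 64 if talks fail, so the supplier offers 64 and keeps 176.
Round 2 (the retailer proposes): the supplier can get 176 next round, worth 0.4 × 176 = 70.4 now, so the retailer offers 70.4, keeping 169.6.
So by rejecting in round 1, the retailer gets 169.6 next round, worth 0.4 × 169.6 = 67.84 now.
Offer 59 < 67.84, so the retailer rejects.

Reject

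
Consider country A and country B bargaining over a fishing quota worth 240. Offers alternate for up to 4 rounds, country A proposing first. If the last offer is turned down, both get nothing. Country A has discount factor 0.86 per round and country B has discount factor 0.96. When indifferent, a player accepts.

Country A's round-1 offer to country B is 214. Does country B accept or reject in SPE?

Reject

Work out country B's continuation value if the offer is rejected.
Round 4 (country B proposes): rejection yields 0 for country A; country B offers 0 and keeps 240.
Round 3 (country A proposes): country B can get 240 next round, worth 0.96 × 240 = 230.4 now. Country A offers 230.4 and keeps 240 − 230.4 = 9.6.
Round 2 (country B proposes): country A can get 9.6 next round, worth 0.86 × 9.6 = 8.256 now, so country B offers 8.256, keeping 231.744.
So by rejecting in round 1, country B gets 231.744 next round, worth 0.96 × 231.744 = 222.47424 now.
Offer 214 < 222.47424, so country B rejects.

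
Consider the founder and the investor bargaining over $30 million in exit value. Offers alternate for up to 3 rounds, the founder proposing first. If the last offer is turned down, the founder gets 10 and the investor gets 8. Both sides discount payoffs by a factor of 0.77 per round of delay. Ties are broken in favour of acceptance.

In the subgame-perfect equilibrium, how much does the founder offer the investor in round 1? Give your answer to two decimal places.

10.06

Round 3 (the founder proposes): the investor gets 8 if talks fail, so the founder offers 8 and keeps 22.
Round 2 (the investor proposes): the founder can get 22 next round, worth 0.77 × 22 = 16.94 now, so the investor offers 16.94, keeping 13.06.
Round 1 (the founder proposes): the investor can get 13.06 next round, worth 0.77 × 13.06 = 10.0562 now. The founder offers 10.0562 and keeps 30 − 10.0562 = 19.9438.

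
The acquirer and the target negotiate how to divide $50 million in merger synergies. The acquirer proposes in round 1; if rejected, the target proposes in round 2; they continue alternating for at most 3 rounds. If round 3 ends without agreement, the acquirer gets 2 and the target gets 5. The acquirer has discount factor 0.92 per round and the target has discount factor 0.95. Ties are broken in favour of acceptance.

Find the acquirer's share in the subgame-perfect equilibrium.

41.83

Solve by backward induction from round 3.
Round 3 (the acquirer proposes): the target gets 5 if talks fail, so the acquirer offers 5 and keeps 45.
Round 2 (the target proposes): the acquirer can get 45 next round, worth 0.92 × 45 = 41.4 now. The target offers 41.4 and keeps 50 − 41.4 = 8.6.
Round 1 (the acquirer proposes): the target can get 8.6 next round, worth 0.95 × 8.6 = 8.17 now, so the acquirer offers 8.17, keeping 41.83.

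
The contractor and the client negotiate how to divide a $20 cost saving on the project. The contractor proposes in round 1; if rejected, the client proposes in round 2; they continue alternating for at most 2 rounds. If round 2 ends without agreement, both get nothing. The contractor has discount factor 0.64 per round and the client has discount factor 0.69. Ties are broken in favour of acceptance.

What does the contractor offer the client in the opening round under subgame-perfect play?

13.8

Round 2 (the client proposes): the contractor will accept anything ≥ 0, so the client offers 0 and keeps 20.
Round 1 (the contractor proposes): the client can get 20 next round, worth 0.69 × 20 = 13.8 now. The contractor offers 13.8 and keeps 20 − 13.8 = 6.2.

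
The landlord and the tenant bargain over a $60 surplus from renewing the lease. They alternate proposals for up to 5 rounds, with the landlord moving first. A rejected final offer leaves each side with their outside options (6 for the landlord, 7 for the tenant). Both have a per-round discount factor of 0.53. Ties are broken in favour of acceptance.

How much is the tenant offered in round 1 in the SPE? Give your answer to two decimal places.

Round 5 (the landlord proposes): the tenant gets 7 if talks fail, so the landlord offers 7 and keeps 53.
Round 4 (the tenant proposes): the landlord can get 53 next round, worth 0.53 × 53 = 28.09 now. The tenant offers 28.09 and keeps 60 − 28.09 = 31.91.
Round 3 (the landlord proposes): the tenant can get 31.91 next round, worth 0.53 × 31.91 = 16.9123 now; the landlord offers that and keeps 43.0877.
Round 2 (the tenant proposes): the landlord can get 43.0877 next round, worth 0.53 × 43.0877 = 22.836481 now; the tenant offers that and keeps 37.163519.
Round 1 (the landlord proposes): the tenant can get 37.163519 next round, worth 0.53 × 37.163519 = 19.69666507 now; the landlord offers that and keeps 40.30333493.

19.70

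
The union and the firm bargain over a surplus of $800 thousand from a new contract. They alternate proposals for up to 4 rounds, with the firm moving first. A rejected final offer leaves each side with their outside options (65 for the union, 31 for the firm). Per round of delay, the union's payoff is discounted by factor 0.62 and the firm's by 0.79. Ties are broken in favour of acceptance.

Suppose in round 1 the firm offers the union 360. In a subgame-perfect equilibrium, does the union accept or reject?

Accept

Work out the union's continuation value if the offer is rejected.
Round 4 (the union proposes): the firm gets 31 if talks fail, so the union offers 31 and keeps 769.
Round 3 (the firm proposes): the union can get 769 next round, worth 0.62 × 769 = 476.78 now. The firm offers 476.78 and keeps 800 − 476.78 = 323.22.
Round 2 (the union proposes): the firm can get 323.22 next round, worth 0.79 × 323.22 = 255.3438 now. The union offers 255.3438 and keeps 800 − 255.3438 = 544.6562.
So by rejecting in round 1, the union gets 544.6562 next round, worth 0.62 × 544.6562 = 337.686844 now.
Offer 360 ≥ 337.686844, so the union accepts.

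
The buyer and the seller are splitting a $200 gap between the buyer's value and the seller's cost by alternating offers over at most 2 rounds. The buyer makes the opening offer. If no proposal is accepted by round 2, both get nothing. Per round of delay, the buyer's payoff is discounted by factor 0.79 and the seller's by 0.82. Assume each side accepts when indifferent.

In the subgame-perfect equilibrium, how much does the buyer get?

36

By backward induction:
Round 2 (the seller proposes): rejection yields 0 for the buyer; the seller offers 0 and keeps 200.
Round 1 (the buyer proposes): the seller can get 200 next round, worth 0.82 × 200 = 164 now. The buyer offers 164 and keeps 200 − 164 = 36.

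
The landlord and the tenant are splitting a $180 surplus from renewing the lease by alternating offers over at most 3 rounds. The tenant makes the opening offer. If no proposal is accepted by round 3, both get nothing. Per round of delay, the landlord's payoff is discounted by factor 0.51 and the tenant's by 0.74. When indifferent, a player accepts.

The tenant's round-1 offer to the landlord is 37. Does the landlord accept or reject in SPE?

Accept

Work out the landlord's continuation value if the offer is rejected.
Round 3 (the tenant proposes): rejection yields 0 for the landlord; the tenant offers 0 and keeps 180.
Round 2 (the landlord proposes): the tenant can get 180 next round, worth 0.74 × 180 = 133.2 now, so the landlord offers 133.2, keeping 46.8.
So by rejecting in round 1, the landlord gets 46.8 next round, worth 0.51 × 46.8 = 23.868 now.
Offer 37 ≥ 23.868, so the landlord accepts.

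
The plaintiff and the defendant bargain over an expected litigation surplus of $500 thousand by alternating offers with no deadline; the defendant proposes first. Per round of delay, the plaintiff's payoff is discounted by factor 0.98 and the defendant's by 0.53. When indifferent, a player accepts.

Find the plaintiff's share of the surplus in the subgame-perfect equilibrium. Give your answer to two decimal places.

Let x be the defendant's share when the defendant proposes and y be the plaintiff's share when the plaintiff proposes.
The plaintiff accepts iff offered ≥ 0.98·y, so x = 500 − 0.98y. Symmetrically y = 500 − 0.53x.
Substituting: x = 500 − 0.98(500 − 0.53x), giving x(1 − 0.53·0.98) = 500(1 − 0.98).
So x = 500 × 0.02 / 0.4806 ≈ 20.8073, and the plaintiff receives 500 − x ≈ 479.1927.

479.19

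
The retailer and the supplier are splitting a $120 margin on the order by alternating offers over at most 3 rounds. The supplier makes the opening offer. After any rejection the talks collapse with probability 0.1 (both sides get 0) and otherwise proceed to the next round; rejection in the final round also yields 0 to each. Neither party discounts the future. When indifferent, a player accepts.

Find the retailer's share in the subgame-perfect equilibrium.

10.8

Round 3 (the supplier proposes): rejection yields 0 for the retailer; the supplier offers 0 and keeps 120.
Round 2 (the retailer proposes): rejecting gives the supplier an expected 0.9 × 120 = 108, so the retailer offers 108, keeping 12.
Round 1 (the supplier proposes): rejecting gives the retailer an expected 0.9 × 12 = 10.8; the supplier offers that and keeps 109.2.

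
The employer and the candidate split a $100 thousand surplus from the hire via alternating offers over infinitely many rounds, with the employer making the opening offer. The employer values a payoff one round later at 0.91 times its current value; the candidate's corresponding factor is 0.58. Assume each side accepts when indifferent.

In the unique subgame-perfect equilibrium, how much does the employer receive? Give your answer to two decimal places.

When the employer proposes, the candidate accepts any offer worth at least 0.58 times what the candidate would get by proposing next round; and vice versa.
This gives x = 100 − 0.58y and y = 100 − 0.91x, where x and y are each side's share when it proposes.
Hence (1 − 0.58·0.91)x = 100(1 − 0.58), i.e. 0.4722·x = 42.
x ≈ 88.9454; the candidate's share is 100 − x ≈ 11.0546.

88.95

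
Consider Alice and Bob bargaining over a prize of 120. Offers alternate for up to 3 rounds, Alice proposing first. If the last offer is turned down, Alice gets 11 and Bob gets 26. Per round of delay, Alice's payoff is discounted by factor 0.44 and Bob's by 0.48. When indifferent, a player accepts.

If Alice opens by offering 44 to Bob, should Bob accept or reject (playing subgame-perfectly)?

Round 3 (Alice proposes): Bob gets 26 if talks fail, so Alice offers 26 and keeps 94.
Round 2 (Bob proposes): Alice can get 94 next round, worth 0.44 × 94 = 41.36 now; Bob offers that and keeps 78.64.
So by rejecting in round 1, Bob gets 78.64 next round, worth 0.48 × 78.64 = 37.7472 now.
Offer 44 ≥ 37.7472, so Bob accepts.

Accept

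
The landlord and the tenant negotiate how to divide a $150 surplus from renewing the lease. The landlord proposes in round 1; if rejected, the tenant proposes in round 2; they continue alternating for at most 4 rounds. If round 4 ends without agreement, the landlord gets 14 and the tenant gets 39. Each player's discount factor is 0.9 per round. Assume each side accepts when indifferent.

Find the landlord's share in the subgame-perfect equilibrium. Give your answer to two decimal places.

37.36

Round 4 (the tenant proposes): the landlord gets 14 if talks fail, so the tenant offers 14 and keeps 136.
Round 3 (the landlord proposes): the tenant can get 136 next round, worth 0.9 × 136 = 122.4 now; the landlord offers that and keeps 27.6.
Round 2 (the tenant proposes): the landlord can get 27.6 next round, worth 0.9 × 27.6 = 24.84 now. The tenant offers 24.84 and keeps 150 − 24.84 = 125.16.
Round 1 (the landlord proposes): the tenant can get 125.16 next round, worth 0.9 × 125.16 = 112.644 now, so the landlord offers 112.644, keeping 37.356.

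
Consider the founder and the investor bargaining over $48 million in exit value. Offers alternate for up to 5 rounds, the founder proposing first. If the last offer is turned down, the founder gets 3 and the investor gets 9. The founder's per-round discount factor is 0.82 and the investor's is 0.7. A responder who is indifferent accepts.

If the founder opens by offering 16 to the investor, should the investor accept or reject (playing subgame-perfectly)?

Round 5 (the founder proposes): the investor gets 9 if talks fail, so the founder offers 9 and keeps 39.
Round 4 (the investor proposes): the founder can get 39 next round, worth 0.82 × 39 = 31.98 now; the investor offers that and keeps 16.02.
Round 3 (the founder proposes): the investor can get 16.02 next round, worth 0.7 × 16.02 = 11.214 now, so the founder offers 11.214, keeping 36.786.
Round 2 (the investor proposes): the founder can get 36.786 next round, worth 0.82 × 36.786 = 30.16452 now. The investor offers 30.16452 and keeps 48 − 30.16452 = 17.83548.
So by rejecting in round 1, the investor gets 17.83548 next round, worth 0.7 × 17.83548 = 12.484836 now.
Offer 16 ≥ 12.484836, so the investor accepts.

Accept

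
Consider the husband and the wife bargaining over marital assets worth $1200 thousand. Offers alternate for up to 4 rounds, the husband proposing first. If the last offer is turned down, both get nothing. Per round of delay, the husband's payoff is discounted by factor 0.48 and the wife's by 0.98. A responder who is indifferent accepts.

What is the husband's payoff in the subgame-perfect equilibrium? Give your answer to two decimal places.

35.29

Round 4 (the wife proposes): the husband will accept anything ≥ 0, so the wife offers 0 and keeps 1200.
Round 3 (the husband proposes): the wife can get 1200 next round, worth 0.98 × 1200 = 1176 now. The husband offers 1176 and keeps 1200 − 1176 = 24.
Round 2 (the wife proposes): the husband can get 24 next round, worth 0.48 × 24 = 11.52 now. The wife offers 11.52 and keeps 1200 − 11.52 = 1188.48.
Round 1 (the husband proposes): the wife can get 1188.48 next round, worth 0.98 × 1188.48 = 1164.7104 now, so the husband offers 1164.7104, keeping 35.2896.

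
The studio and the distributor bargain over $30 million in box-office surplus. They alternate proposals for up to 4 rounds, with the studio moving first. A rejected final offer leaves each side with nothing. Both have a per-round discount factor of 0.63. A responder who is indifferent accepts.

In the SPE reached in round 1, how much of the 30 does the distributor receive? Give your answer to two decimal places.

14.49

Round 4 (the distributor proposes): the studio will accept anything ≥ 0, so the distributor offers 0 and keeps 30.
Round 3 (the studio proposes): the distributor can get 30 next round, worth 0.63 × 30 = 18.9 now. The studio offers 18.9 and keeps 30 − 18.9 = 11.1.
Round 2 (the distributor proposes): the studio can get 11.1 next round, worth 0.63 × 11.1 = 6.993 now, so the distributor offers 6.993, keeping 23.007.
Round 1 (the studio proposes): the distributor can get 23.007 next round, worth 0.63 × 23.007 = 14.49441 now; the studio offers that and keeps 15.50559.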